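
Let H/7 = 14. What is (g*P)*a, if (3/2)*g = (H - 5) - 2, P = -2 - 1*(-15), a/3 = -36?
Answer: -85176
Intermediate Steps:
a = -108 (a = 3*(-36) = -108)
P = 13 (P = -2 + 15 = 13)
H = 98 (H = 7*14 = 98)
g = 182/3 (g = 2*((98 - 5) - 2)/3 = 2*(93 - 2)/3 = (2/3)*91 = 182/3 ≈ 60.667)
(g*P)*a = ((182/3)*13)*(-108) = (2366/3)*(-108) = -85176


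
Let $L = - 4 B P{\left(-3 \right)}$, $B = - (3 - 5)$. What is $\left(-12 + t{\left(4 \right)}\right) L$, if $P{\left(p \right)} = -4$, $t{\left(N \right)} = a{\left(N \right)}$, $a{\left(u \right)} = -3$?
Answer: $-480$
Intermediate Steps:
$t{\left(N \right)} = -3$
$B = 2$ ($B = \left(-1\right) \left(-2\right) = 2$)
$L = 32$ ($L = \left(-4\right) 2 \left(-4\right) = \left(-8\right) \left(-4\right) = 32$)
$\left(-12 + t{\left(4 \right)}\right) L = \left(-12 - 3\right) 32 = \left(-15\right) 32 = -480$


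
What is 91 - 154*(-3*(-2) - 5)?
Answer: -63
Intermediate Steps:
91 - 154*(-3*(-2) - 5) = 91 - 154*(6 - 5) = 91 - 154*1 = 91 - 154 = -63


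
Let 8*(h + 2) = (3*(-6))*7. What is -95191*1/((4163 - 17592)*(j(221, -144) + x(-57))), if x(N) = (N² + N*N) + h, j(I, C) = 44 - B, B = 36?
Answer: 380764/348522837 ≈ 0.0010925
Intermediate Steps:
h = -71/4 (h = -2 + ((3*(-6))*7)/8 = -2 + (-18*7)/8 = -2 + (⅛)*(-126) = -2 - 63/4 = -71/4 ≈ -17.750)
j(I, C) = 8 (j(I, C) = 44 - 1*36 = 44 - 36 = 8)
x(N) = -71/4 + 2*N² (x(N) = (N² + N*N) - 71/4 = (N² + N²) - 71/4 = 2*N² - 71/4 = -71/4 + 2*N²)
-95191*1/((4163 - 17592)*(j(221, -144) + x(-57))) = -95191*1/((8 + (-71/4 + 2*(-57)²))*(4163 - 17592)) = -95191*(-1/(13429*(8 + (-71/4 + 2*3249)))) = -95191*(-1/(13429*(8 + (-71/4 + 6498)))) = -95191*(-1/(13429*(8 + 25921/4))) = -95191/((-13429*25953/4)) = -95191/(-348522837/4) = -95191*(-4/348522837) = 380764/348522837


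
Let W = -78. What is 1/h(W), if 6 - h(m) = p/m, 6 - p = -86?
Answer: 39/280 ≈ 0.13929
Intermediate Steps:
p = 92 (p = 6 - 1*(-86) = 6 + 86 = 92)
h(m) = 6 - 92/m
1/h(W) = 1/(6 - 92/(-78)) = 1/(6 - 92*(-1/78)) = 1/(6 + 46/39) = 1/(280/39) = 39/280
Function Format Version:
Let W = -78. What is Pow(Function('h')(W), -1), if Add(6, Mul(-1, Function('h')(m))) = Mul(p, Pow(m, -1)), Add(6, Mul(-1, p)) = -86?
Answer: Rational(39, 280) ≈ 0.13929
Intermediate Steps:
p = 92 (p = Add(6, Mul(-1, -86)) = Add(6, 86) = 92)
Function('h')(m) = Add(6, Mul(-92, Pow(m, -1))) (Function('h')(m) = Add(6, Mul(-1, Mul(92, Pow(m, -1)))) = Add(6, Mul(-92, Pow(m, -1))))
Pow(Function('h')(W), -1) = Pow(Add(6, Mul(-92, Pow(-78, -1))), -1) = Pow(Add(6, Mul(-92, Rational(-1, 78))), -1) = Pow(Add(6, Rational(46, 39)), -1) = Pow(Rational(280, 39), -1) = Rational(39, 280)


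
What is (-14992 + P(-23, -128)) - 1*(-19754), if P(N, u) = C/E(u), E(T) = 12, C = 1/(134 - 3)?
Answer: 7485865/1572 ≈ 4762.0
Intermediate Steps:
C = 1/131 ≈ 0.0076336
P(N, u) = 1/1572 (P(N, u) = (1/131)/12 = (1/131)*(1/12) = 1/1572)
(-14992 + P(-23, -128)) - 1*(-19754) = (-14992 + 1/1572) - 1*(-19754) = -23567423/1572 + 19754 = 7485865/1572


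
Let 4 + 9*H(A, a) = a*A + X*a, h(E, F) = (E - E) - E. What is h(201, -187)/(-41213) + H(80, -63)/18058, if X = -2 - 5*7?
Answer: -79143947/6698019186 ≈ -0.011816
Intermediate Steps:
h(E, F) = -E (h(E, F) = 0 - E = -E)
X = -37 (X = -2 - 35 = -37)
H(A, a) = -4/9 - 37*a/9 + A*a/9 (H(A, a) = -4/9 + (a*A - 37*a)/9 = -4/9 + (A*a - 37*a)/9 = -4/9 + (-37*a + A*a)/9 = -4/9 + (-37*a/9 + A*a/9) = -4/9 - 37*a/9 + A*a/9)
h(201, -187)/(-41213) + H(80, -63)/18058 = -1*201/(-41213) + (-4/9 - 37/9*(-63) + (1/9)*80*(-63))/18058 = -201*(-1/41213) + (-4/9 + 259 - 560)*(1/18058) = 201/41213 - 2713/9*1/18058 = 201/41213 - 2713/162522 = -79143947/6698019186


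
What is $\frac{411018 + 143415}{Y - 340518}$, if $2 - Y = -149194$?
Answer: $- \frac{184811}{63774} \approx -2.8979$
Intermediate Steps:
$Y = 149196$ ($Y = 2 - -149194 = 2 + 149194 = 149196$)
$\frac{411018 + 143415}{Y - 340518} = \frac{411018 + 143415}{149196 - 340518} = \frac{554433}{-191322} = 554433 \left(- \frac{1}{191322}\right) = - \frac{184811}{63774}$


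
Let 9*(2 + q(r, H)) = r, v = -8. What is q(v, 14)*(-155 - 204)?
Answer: 9334/9 ≈ 1037.1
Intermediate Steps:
q(r, H) = -2 + r/9
q(v, 14)*(-155 - 204) = (-2 + (1/9)*(-8))*(-155 - 204) = (-2 - 8/9)*(-359) = -26/9*(-359) = 9334/9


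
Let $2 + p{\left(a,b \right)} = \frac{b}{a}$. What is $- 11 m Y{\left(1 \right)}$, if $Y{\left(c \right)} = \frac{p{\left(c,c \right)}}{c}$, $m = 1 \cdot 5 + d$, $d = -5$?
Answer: $0$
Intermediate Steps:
$m = 0$ ($m = 1 \cdot 5 - 5 = 5 - 5 = 0$)
$p{\left(a,b \right)} = -2 + \frac{b}{a}$
$Y{\left(c \right)} = - \frac{1}{c}$ ($Y{\left(c \right)} = \frac{-2 + \frac{c}{c}}{c} = \frac{-2 + 1}{c} = - \frac{1}{c}$)
$- 11 m Y{\left(1 \right)} = \left(-11\right) 0 \left(- 1^{-1}\right) = 0 \left(\left(-1\right) 1\right) = 0 \left(-1\right) = 0$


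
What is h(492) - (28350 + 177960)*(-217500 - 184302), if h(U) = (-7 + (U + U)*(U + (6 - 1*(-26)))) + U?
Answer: 82896286721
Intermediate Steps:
h(U) = -7 + U + 2*U*(32 + U) (h(U) = (-7 + (2*U)*(U + (6 + 26))) + U = (-7 + (2*U)*(U + 32)) + U = (-7 + (2*U)*(32 + U)) + U = (-7 + 2*U*(32 + U)) + U = -7 + U + 2*U*(32 + U))
h(492) - (28350 + 177960)*(-217500 - 184302) = (-7 + 2*492² + 65*492) - (28350 + 177960)*(-217500 - 184302) = (-7 + 2*242064 + 31980) - 206310*(-401802) = (-7 + 484128 + 31980) - 1*(-82895770620) = 516101 + 82895770620 = 82896286721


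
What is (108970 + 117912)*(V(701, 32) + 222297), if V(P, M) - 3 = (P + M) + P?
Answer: 50761217388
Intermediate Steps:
V(P, M) = 3 + M + 2*P (V(P, M) = 3 + ((P + M) + P) = 3 + ((M + P) + P) = 3 + (M + 2*P) = 3 + M + 2*P)
(108970 + 117912)*(V(701, 32) + 222297) = (108970 + 117912)*((3 + 32 + 2*701) + 222297) = 226882*((3 + 32 + 1402) + 222297) = 226882*(1437 + 222297) = 226882*223734 = 50761217388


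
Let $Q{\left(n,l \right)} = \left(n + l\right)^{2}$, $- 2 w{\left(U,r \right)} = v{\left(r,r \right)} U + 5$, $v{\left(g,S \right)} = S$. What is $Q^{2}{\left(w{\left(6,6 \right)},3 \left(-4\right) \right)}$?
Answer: $\frac{17850625}{16} \approx 1.1157 \cdot 10^{6}$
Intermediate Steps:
$w{\left(U,r \right)} = - \frac{5}{2} - \frac{U r}{2}$ ($w{\left(U,r \right)} = - \frac{r U + 5}{2} = - \frac{U r + 5}{2} = - \frac{5 + U r}{2} = - \frac{5}{2} - \frac{U r}{2}$)
$Q{\left(n,l \right)} = \left(l + n\right)^{2}$
$Q^{2}{\left(w{\left(6,6 \right)},3 \left(-4\right) \right)} = \left(\left(3 \left(-4\right) - \left(\frac{5}{2} + 3 \cdot 6\right)\right)^{2}\right)^{2} = \left(\left(-12 - \frac{41}{2}\right)^{2}\right)^{2} = \left(\left(- \frac{65}{2}\right)^{2}\right)^{2} = \left(\frac{4225}{4}\right)^{2} = \frac{17850625}{16}$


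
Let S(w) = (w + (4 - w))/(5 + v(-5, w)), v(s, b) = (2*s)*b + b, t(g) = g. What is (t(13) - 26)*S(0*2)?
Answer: -52/5 ≈ -10.400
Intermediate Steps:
v(s, b) = b + 2*b*s (v(s, b) = 2*b*s + b = b + 2*b*s)
S(w) = 4/(5 - 9*w) (S(w) = (w + (4 - w))/(5 + w*(1 + 2*(-5))) = 4/(5 + w*(1 - 10)) = 4/(5 + w*(-9)) = 4/(5 - 9*w))
(t(13) - 26)*S(0*2) = (13 - 26)*(-4/(-5 + 9*(0*2))) = -(-52)/(-5 + 9*0) = -(-52)/(-5 + 0) = -(-52)/(-5) = -(-52)*(-1)/5 = -13*⅘ = -52/5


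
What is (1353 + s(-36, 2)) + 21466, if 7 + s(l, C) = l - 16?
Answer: 22760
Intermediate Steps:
s(l, C) = -23 + l (s(l, C) = -7 + (l - 16) = -7 + (-16 + l) = -23 + l)
(1353 + s(-36, 2)) + 21466 = (1353 + (-23 - 36)) + 21466 = (1353 - 59) + 21466 = 1294 + 21466 = 22760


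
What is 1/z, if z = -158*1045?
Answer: -1/165110 ≈ -6.0566e-6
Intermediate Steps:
z = -165110
1/z = 1/(-165110) = -1/165110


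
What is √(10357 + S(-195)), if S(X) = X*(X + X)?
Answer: √86407 ≈ 293.95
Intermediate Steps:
S(X) = 2*X² (S(X) = X*(2*X) = 2*X²)
√(10357 + S(-195)) = √(10357 + 2*(-195)²) = √(10357 + 2*38025) = √(10357 + 76050) = √86407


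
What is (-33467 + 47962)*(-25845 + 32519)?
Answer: 96739630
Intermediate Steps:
(-33467 + 47962)*(-25845 + 32519) = 14495*6674 = 96739630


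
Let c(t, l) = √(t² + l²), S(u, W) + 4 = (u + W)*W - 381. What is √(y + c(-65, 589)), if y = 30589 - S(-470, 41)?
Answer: √(48563 + √351146) ≈ 221.71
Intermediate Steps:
S(u, W) = -385 + W*(W + u) (S(u, W) = -4 + ((u + W)*W - 381) = -4 + ((W + u)*W - 381) = -4 + (W*(W + u) - 381) = -4 + (-381 + W*(W + u)) = -385 + W*(W + u))
c(t, l) = √(l² + t²)
y = 48563 (y = 30589 - (-385 + 41² + 41*(-470)) = 30589 - (-385 + 1681 - 19270) = 30589 - 1*(-17974) = 30589 + 17974 = 48563)
√(y + c(-65, 589)) = √(48563 + √(589² + (-65)²)) = √(48563 + √(346921 + 4225)) = √(48563 + √351146)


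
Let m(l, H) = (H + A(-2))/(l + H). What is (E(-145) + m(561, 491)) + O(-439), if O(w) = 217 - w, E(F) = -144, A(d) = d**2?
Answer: 539119/1052 ≈ 512.47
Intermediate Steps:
m(l, H) = (4 + H)/(H + l) (m(l, H) = (H + (-2)**2)/(l + H) = (H + 4)/(H + l) = (4 + H)/(H + l))
(E(-145) + m(561, 491)) + O(-439) = (-144 + (4 + 491)/(491 + 561)) + (217 - 1*(-439)) = (-144 + 495/1052) + (217 + 439) = (-144 + (1/1052)*495) + 656 = (-144 + 495/1052) + 656 = -150993/1052 + 656 = 539119/1052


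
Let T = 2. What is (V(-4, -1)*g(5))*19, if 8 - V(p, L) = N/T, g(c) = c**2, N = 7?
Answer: 4275/2 ≈ 2137.5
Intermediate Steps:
V(p, L) = 9/2 (V(p, L) = 8 - 7/2 = 9/2)
(V(-4, -1)*g(5))*19 = ((9/2)*5**2)*19 = ((9/2)*25)*19 = (225/2)*19 = 4275/2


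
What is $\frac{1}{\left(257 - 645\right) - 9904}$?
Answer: $- \frac{1}{10292} \approx -9.7163 \cdot 10^{-5}$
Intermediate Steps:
$\frac{1}{\left(257 - 645\right) - 9904} = \frac{1}{-388 - 9904} = \frac{1}{-10292} = - \frac{1}{10292}$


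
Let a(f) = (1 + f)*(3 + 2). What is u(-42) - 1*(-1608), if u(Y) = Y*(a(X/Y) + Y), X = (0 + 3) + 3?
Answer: 3192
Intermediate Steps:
X = 6 (X = 3 + 3 = 6)
a(f) = 5 + 5*f (a(f) = (1 + f)*5 = 5 + 5*f)
u(Y) = Y*(5 + Y + 30/Y) (u(Y) = Y*((5 + 5*(6/Y)) + Y) = Y*((5 + 30/Y) + Y) = Y*(5 + Y + 30/Y))
u(-42) - 1*(-1608) = (30 + (-42)**2 + 5*(-42)) - 1*(-1608) = (30 + 1764 - 210) + 1608 = 1584 + 1608 = 3192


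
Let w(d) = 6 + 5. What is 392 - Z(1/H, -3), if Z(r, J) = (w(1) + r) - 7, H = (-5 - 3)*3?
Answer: 9313/24 ≈ 388.04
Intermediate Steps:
H = -24 (H = -8*3 = -24)
w(d) = 11
Z(r, J) = 4 + r (Z(r, J) = (11 + r) - 7 = 4 + r)
392 - Z(1/H, -3) = 392 - (4 + 1/(-24)) = 392 - (4 - 1/24) = 392 - 1*95/24 = 392 - 95/24 = 9313/24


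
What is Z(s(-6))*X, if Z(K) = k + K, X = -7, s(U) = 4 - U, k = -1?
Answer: -63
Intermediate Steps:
Z(K) = -1 + K
Z(s(-6))*X = (-1 + (4 - 1*(-6)))*(-7) = (-1 + (4 + 6))*(-7) = (-1 + 10)*(-7) = 9*(-7) = -63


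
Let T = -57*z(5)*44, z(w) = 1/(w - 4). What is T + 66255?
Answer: 63747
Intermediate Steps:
z(w) = 1/(-4 + w)
T = -2508 (T = -57/(-4 + 5)*44 = -57/1*44 = -57*1*44 = -57*44 = -2508)
T + 66255 = -2508 + 66255 = 63747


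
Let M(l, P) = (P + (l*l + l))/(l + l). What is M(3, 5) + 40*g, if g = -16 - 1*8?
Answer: -5743/6 ≈ -957.17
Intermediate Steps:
M(l, P) = (P + l + l²)/(2*l) (M(l, P) = (P + (l² + l))/((2*l)) = (P + (l + l²))*(1/(2*l)) = (P + l + l²)*(1/(2*l)) = (P + l + l²)/(2*l))
g = -24 (g = -16 - 8 = -24)
M(3, 5) + 40*g = (½)*(5 + 3*(1 + 3))/3 + 40*(-24) = (½)*(⅓)*(5 + 3*4) - 960 = (½)*(⅓)*(5 + 12) - 960 = (½)*(⅓)*17 - 960 = 17/6 - 960 = -5743/6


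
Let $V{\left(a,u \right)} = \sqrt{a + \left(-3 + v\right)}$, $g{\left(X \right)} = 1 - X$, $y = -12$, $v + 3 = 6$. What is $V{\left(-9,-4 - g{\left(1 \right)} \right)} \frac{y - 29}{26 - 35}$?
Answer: $\frac{41 i}{3} \approx 13.667 i$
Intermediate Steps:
$v = 3$ ($v = -3 + 6 = 3$)
$V{\left(a,u \right)} = \sqrt{a}$ ($V{\left(a,u \right)} = \sqrt{a + \left(-3 + 3\right)} = \sqrt{a + 0} = \sqrt{a}$)
$V{\left(-9,-4 - g{\left(1 \right)} \right)} \frac{y - 29}{26 - 35} = \sqrt{-9} \frac{-12 - 29}{26 - 35} = 3 i \left(- \frac{41}{-9}\right) = 3 i \left(\left(-41\right) \left(- \frac{1}{9}\right)\right) = 3 i \frac{41}{9} = \frac{41 i}{3}$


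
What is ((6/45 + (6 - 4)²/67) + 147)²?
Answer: 21882989041/1010025 ≈ 21666.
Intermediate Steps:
((6/45 + (6 - 4)²/67) + 147)² = ((6*(1/45) + 2²*(1/67)) + 147)² = ((2/15 + 4*(1/67)) + 147)² = ((2/15 + 4/67) + 147)² = (194/1005 + 147)² = (147929/1005)² = 21882989041/1010025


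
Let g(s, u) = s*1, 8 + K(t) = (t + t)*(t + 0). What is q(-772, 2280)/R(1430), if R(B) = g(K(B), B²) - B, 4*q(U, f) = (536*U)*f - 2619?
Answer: -943448379/16353448 ≈ -57.691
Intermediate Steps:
K(t) = -8 + 2*t² (K(t) = -8 + (t + t)*(t + 0) = -8 + (2*t)*t = -8 + 2*t²)
g(s, u) = s
q(U, f) = -2619/4 + 134*U*f (q(U, f) = ((536*U)*f - 2619)/4 = (536*U*f - 2619)/4 = (-2619 + 536*U*f)/4 = -2619/4 + 134*U*f)
R(B) = -8 - B + 2*B² (R(B) = (-8 + 2*B²) - B = -8 - B + 2*B²)
q(-772, 2280)/R(1430) = (-2619/4 + 134*(-772)*2280)/(-8 - 1*1430 + 2*1430²) = (-2619/4 - 235861440)/(-8 - 1430 + 2*2044900) = -943448379/(4*(-8 - 1430 + 4089800)) = -943448379/4/4088362 = -943448379/4*1/4088362 = -943448379/16353448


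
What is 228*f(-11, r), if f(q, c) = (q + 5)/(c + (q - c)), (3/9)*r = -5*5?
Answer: 1368/11 ≈ 124.36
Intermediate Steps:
r = -75 (r = 3*(-5*5) = 3*(-25) = -75)
f(q, c) = (5 + q)/q
228*f(-11, r) = 228*((5 - 11)/(-11)) = 228*(-1/11*(-6)) = 228*(6/11) = 1368/11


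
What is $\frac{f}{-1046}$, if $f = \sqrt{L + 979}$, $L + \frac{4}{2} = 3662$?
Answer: $- \frac{\sqrt{4639}}{1046} \approx -0.065115$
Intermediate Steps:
$L = 3660$ ($L = -2 + 3662 = 3660$)
$f = \sqrt{4639}$ ($f = \sqrt{3660 + 979} = \sqrt{4639} \approx 68.11$)
$\frac{f}{-1046} = \frac{\sqrt{4639}}{-1046} = \sqrt{4639} \left(- \frac{1}{1046}\right) = - \frac{\sqrt{4639}}{1046}$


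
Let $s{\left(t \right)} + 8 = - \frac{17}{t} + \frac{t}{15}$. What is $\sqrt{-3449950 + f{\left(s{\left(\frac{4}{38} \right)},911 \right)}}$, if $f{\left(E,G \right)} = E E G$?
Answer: $\frac{11 \sqrt{61009079111}}{570} \approx 4766.7$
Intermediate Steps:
$s{\left(t \right)} = -8 - \frac{17}{t} + \frac{t}{15}$ ($s{\left(t \right)} = -8 + \left(- \frac{17}{t} + \frac{t}{15}\right) = -8 - \frac{17}{t} + \frac{t}{15}$)
$f{\left(E,G \right)} = G E^{2}$ ($f{\left(E,G \right)} = E^{2} G = G E^{2}$)
$\sqrt{-3449950 + f{\left(s{\left(\frac{4}{38} \right)},911 \right)}} = \sqrt{-3449950 + 911 \left(-8 - \frac{17}{4 \cdot \frac{1}{38}} + \frac{4 \cdot \frac{1}{38}}{15}\right)^{2}} = \sqrt{-3449950 + 911 \left(-8 - \frac{17}{\frac{2}{19}} + \frac{1}{15} \cdot \frac{2}{19}\right)^{2}} = \sqrt{-3449950 + 911 \left(-8 - \frac{323}{2} + \frac{2}{285}\right)^{2}} = \sqrt{-3449950 + 911 \left(- \frac{96611}{570}\right)^{2}} = \sqrt{-3449950 + 911 \cdot \frac{9333685321}{324900}} = \sqrt{-3449950 + \frac{8502987327431}{324900}} = \sqrt{\frac{7382098572431}{324900}} = \frac{11 \sqrt{61009079111}}{570}$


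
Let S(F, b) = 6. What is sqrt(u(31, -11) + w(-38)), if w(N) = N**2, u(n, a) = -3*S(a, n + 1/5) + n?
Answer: sqrt(1457) ≈ 38.171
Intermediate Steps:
u(n, a) = -18 + n (u(n, a) = -3*6 + n = -18 + n)
sqrt(u(31, -11) + w(-38)) = sqrt((-18 + 31) + (-38)**2) = sqrt(13 + 1444) = sqrt(1457)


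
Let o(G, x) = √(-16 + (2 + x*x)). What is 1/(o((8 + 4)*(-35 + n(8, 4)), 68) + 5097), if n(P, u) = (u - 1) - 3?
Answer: 5097/25974799 - √4610/25974799 ≈ 0.00019361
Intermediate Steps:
n(P, u) = -4 + u (n(P, u) = (-1 + u) - 3 = -4 + u)
o(G, x) = √(-14 + x²) (o(G, x) = √(-16 + (2 + x²)) = √(-14 + x²))
1/(o((8 + 4)*(-35 + n(8, 4)), 68) + 5097) = 1/(√(-14 + 68²) + 5097) = 1/(√(-14 + 4624) + 5097) = 1/(√4610 + 5097) = 1/(5097 + √4610)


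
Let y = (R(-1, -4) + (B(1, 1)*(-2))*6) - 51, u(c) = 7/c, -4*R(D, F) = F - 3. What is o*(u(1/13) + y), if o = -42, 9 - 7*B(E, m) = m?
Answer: -2355/2 ≈ -1177.5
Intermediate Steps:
B(E, m) = 9/7 - m/7
R(D, F) = 3/4 - F/4 (R(D, F) = -(F - 3)/4 = -(-3 + F)/4 = 3/4 - F/4)
y = -1763/28 (y = ((3/4 - 1/4*(-4)) + ((9/7 - 1/7*1)*(-2))*6) - 51 = ((3/4 + 1) + ((9/7 - 1/7)*(-2))*6) - 51 = (7/4 + ((8/7)*(-2))*6) - 51 = (7/4 - 16/7*6) - 51 = (7/4 - 96/7) - 51 = -335/28 - 51 = -1763/28 ≈ -62.964)
o*(u(1/13) + y) = -42*(7/(1/13) - 1763/28) = -42*(7*13 - 1763/28) = -42*(91 - 1763/28) = -42*785/28 = -2355/2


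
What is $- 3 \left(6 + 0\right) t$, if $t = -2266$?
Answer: $40788$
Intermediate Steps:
$- 3 \left(6 + 0\right) t = - 3 \left(6 + 0\right) \left(-2266\right) = \left(-3\right) 6 \left(-2266\right) = \left(-18\right) \left(-2266\right) = 40788$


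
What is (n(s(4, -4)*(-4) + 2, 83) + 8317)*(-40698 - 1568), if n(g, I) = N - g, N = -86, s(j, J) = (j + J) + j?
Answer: -348483170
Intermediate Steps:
s(j, J) = J + 2*j (s(j, J) = (J + j) + j = J + 2*j)
n(g, I) = -86 - g
(n(s(4, -4)*(-4) + 2, 83) + 8317)*(-40698 - 1568) = ((-86 - ((-4 + 2*4)*(-4) + 2)) + 8317)*(-40698 - 1568) = ((-86 - ((-4 + 8)*(-4) + 2)) + 8317)*(-42266) = ((-86 - (4*(-4) + 2)) + 8317)*(-42266) = ((-86 - (-16 + 2)) + 8317)*(-42266) = ((-86 - 1*(-14)) + 8317)*(-42266) = ((-86 + 14) + 8317)*(-42266) = (-72 + 8317)*(-42266) = 8245*(-42266) = -348483170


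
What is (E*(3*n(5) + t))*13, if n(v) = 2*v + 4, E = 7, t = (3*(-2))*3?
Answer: 2184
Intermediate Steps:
t = -18 (t = -6*3 = -18)
n(v) = 4 + 2*v
(E*(3*n(5) + t))*13 = (7*(3*(4 + 2*5) - 18))*13 = (7*(3*(4 + 10) - 18))*13 = (7*(3*14 - 18))*13 = (7*(42 - 18))*13 = (7*24)*13 = 168*13 = 2184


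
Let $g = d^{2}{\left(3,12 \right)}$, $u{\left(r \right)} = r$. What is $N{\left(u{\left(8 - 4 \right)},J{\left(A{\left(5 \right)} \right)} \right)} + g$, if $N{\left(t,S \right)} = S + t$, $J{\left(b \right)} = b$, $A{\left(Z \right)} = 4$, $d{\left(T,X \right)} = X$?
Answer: $152$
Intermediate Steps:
$g = 144$ ($g = 12^{2} = 144$)
$N{\left(u{\left(8 - 4 \right)},J{\left(A{\left(5 \right)} \right)} \right)} + g = \left(4 + \left(8 - 4\right)\right) + 144 = \left(4 + 4\right) + 144 = 8 + 144 = 152$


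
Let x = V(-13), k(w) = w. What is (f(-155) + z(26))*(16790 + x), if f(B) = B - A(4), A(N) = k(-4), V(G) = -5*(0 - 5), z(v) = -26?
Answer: -2976255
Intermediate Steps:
V(G) = 25 (V(G) = -5*(-5) = 25)
x = 25
A(N) = -4
f(B) = 4 + B (f(B) = B - 1*(-4) = B + 4 = 4 + B)
(f(-155) + z(26))*(16790 + x) = ((4 - 155) - 26)*(16790 + 25) = (-151 - 26)*16815 = -177*16815 = -2976255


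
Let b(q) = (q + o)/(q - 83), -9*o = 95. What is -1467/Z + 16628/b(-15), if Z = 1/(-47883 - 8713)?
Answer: 9555361128/115 ≈ 8.3090e+7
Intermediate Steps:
o = -95/9 (o = -⅑*95 = -95/9 ≈ -10.556)
b(q) = (-95/9 + q)/(-83 + q) (b(q) = (q - 95/9)/(q - 83) = (-95/9 + q)/(-83 + q))
Z = -1/56596 (Z = 1/(-56596) = -1/56596 ≈ -1.7669e-5)
-1467/Z + 16628/b(-15) = -1467/(-1/56596) + 16628/(((-95/9 - 15)/(-83 - 15))) = -1467*(-56596) + 16628/((-230/9/(-98))) = 83026332 + 16628/((-1/98*(-230/9))) = 83026332 + 16628/(115/441) = 83026332 + 16628*(441/115) = 83026332 + 7332948/115 = 9555361128/115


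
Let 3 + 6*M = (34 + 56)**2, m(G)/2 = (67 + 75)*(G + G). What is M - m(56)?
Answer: -60917/2 ≈ -30459.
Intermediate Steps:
m(G) = 568*G (m(G) = 2*((67 + 75)*(G + G)) = 2*(142*(2*G)) = 2*(284*G) = 568*G)
M = 2699/2 (M = -1/2 + (34 + 56)**2/6 = -1/2 + (1/6)*90**2 = -1/2 + (1/6)*8100 = -1/2 + 1350 = 2699/2 ≈ 1349.5)
M - m(56) = 2699/2 - 568*56 = 2699/2 - 1*31808 = 2699/2 - 31808 = -60917/2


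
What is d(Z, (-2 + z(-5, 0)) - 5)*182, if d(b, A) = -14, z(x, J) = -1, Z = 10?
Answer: -2548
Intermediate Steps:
d(Z, (-2 + z(-5, 0)) - 5)*182 = -14*182 = -2548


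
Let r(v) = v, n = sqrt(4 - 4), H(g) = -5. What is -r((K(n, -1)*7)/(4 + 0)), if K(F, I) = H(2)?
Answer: 35/4 ≈ 8.7500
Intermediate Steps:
n = 0 (n = sqrt(0) = 0)
K(F, I) = -5
-r((K(n, -1)*7)/(4 + 0)) = -(-5*7)/(4 + 0) = -(-35)/4 = -1*(-35/4) = 35/4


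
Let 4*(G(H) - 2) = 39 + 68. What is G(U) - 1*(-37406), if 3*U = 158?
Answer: 149739/4 ≈ 37435.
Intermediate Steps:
U = 158/3 (U = (⅓)*158 = 158/3 ≈ 52.667)
G(H) = 115/4 (G(H) = 2 + (39 + 68)/4 = 2 + (¼)*107 = 2 + 107/4 = 115/4)
G(U) - 1*(-37406) = 115/4 - 1*(-37406) = 115/4 + 37406 = 149739/4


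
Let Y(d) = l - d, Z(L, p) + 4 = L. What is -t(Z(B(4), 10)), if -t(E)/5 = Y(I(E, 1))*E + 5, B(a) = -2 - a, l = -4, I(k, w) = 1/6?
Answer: 700/3 ≈ 233.33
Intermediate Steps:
I(k, w) = 1/6
Z(L, p) = -4 + L
Y(d) = -4 - d
t(E) = -25 + 125*E/6 (t(E) = -5*((-4 - 1*1/6)*E + 5) = -5*((-4 - 1/6)*E + 5) = -5*(-25*E/6 + 5) = -5*(5 - 25*E/6) = -25 + 125*E/6)
-t(Z(B(4), 10)) = -(-25 + 125*(-4 + (-2 - 1*4))/6) = -(-25 + 125*(-4 + (-2 - 4))/6) = -(-25 + 125*(-4 - 6)/6) = -(-25 + (125/6)*(-10)) = -(-25 - 625/3) = -1*(-700/3) = 700/3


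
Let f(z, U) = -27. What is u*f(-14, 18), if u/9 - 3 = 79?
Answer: -19926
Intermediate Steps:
u = 738 (u = 27 + 9*79 = 27 + 711 = 738)
u*f(-14, 18) = 738*(-27) = -19926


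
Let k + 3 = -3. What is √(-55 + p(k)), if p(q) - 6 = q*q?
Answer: I*√13 ≈ 3.6056*I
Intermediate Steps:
k = -6 (k = -3 - 3 = -6)
p(q) = 6 + q² (p(q) = 6 + q*q = 6 + q²)
√(-55 + p(k)) = √(-55 + (6 + (-6)²)) = √(-55 + (6 + 36)) = √(-55 + 42) = √(-13) = I*√13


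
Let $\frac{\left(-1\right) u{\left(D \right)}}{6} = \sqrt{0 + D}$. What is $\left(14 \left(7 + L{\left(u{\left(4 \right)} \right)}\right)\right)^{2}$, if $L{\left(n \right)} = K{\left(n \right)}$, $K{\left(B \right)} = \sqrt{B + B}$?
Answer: $4900 + 5488 i \sqrt{6} \approx 4900.0 + 13443.0 i$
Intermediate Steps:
$K{\left(B \right)} = \sqrt{2} \sqrt{B}$ ($K{\left(B \right)} = \sqrt{2 B} = \sqrt{2} \sqrt{B}$)
$u{\left(D \right)} = - 6 \sqrt{D}$ ($u{\left(D \right)} = - 6 \sqrt{0 + D} = - 6 \sqrt{D}$)
$L{\left(n \right)} = \sqrt{2} \sqrt{n}$
$\left(14 \left(7 + L{\left(u{\left(4 \right)} \right)}\right)\right)^{2} = \left(14 \left(7 + \sqrt{2} \sqrt{- 6 \sqrt{4}}\right)\right)^{2} = \left(14 \left(7 + \sqrt{2} \sqrt{\left(-6\right) 2}\right)\right)^{2} = \left(14 \left(7 + \sqrt{2} \sqrt{-12}\right)\right)^{2} = \left(14 \left(7 + \sqrt{2} \cdot 2 i \sqrt{3}\right)\right)^{2} = \left(14 \left(7 + 2 i \sqrt{6}\right)\right)^{2} = \left(98 + 28 i \sqrt{6}\right)^{2}$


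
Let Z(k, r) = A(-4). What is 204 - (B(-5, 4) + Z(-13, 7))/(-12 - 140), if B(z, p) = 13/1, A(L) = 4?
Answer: 31025/152 ≈ 204.11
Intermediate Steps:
Z(k, r) = 4
B(z, p) = 13 (B(z, p) = 13*1 = 13)
204 - (B(-5, 4) + Z(-13, 7))/(-12 - 140) = 204 - (13 + 4)/(-12 - 140) = 204 - 17/(-152) = 204 - 17*(-1)/152 = 204 - 1*(-17/152) = 204 + 17/152 = 31025/152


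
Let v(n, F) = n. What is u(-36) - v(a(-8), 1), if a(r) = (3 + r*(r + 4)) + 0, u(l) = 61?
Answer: 26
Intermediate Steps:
a(r) = 3 + r*(4 + r) (a(r) = (3 + r*(4 + r)) + 0 = 3 + r*(4 + r))
u(-36) - v(a(-8), 1) = 61 - (3 + (-8)² + 4*(-8)) = 61 - (3 + 64 - 32) = 61 - 1*35 = 61 - 35 = 26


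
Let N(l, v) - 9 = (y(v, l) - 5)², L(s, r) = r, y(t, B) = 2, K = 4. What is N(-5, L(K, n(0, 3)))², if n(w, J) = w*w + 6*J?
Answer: 324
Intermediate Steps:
n(w, J) = w² + 6*J
N(l, v) = 18 (N(l, v) = 9 + (2 - 5)² = 9 + (-3)² = 9 + 9 = 18)
N(-5, L(K, n(0, 3)))² = 18² = 324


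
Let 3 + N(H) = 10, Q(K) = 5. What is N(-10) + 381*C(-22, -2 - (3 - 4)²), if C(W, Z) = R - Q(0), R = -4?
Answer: -3422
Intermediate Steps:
N(H) = 7 (N(H) = -3 + 10 = 7)
C(W, Z) = -9 (C(W, Z) = -4 - 1*5 = -4 - 5 = -9)
N(-10) + 381*C(-22, -2 - (3 - 4)²) = 7 + 381*(-9) = 7 - 3429 = -3422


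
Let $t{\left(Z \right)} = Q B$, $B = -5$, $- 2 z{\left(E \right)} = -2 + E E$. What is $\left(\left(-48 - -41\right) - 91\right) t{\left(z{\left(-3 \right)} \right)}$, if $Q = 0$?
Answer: $0$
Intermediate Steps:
$z{\left(E \right)} = 1 - \frac{E^{2}}{2}$ ($z{\left(E \right)} = - \frac{-2 + E E}{2} = - \frac{-2 + E^{2}}{2} = 1 - \frac{E^{2}}{2}$)
$t{\left(Z \right)} = 0$ ($t{\left(Z \right)} = 0 \left(-5\right) = 0$)
$\left(\left(-48 - -41\right) - 91\right) t{\left(z{\left(-3 \right)} \right)} = \left(\left(-48 - -41\right) - 91\right) 0 = \left(\left(-48 + 41\right) - 91\right) 0 = \left(-7 - 91\right) 0 = \left(-98\right) 0 = 0$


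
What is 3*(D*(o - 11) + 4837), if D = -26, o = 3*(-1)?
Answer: 15603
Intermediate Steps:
o = -3
3*(D*(o - 11) + 4837) = 3*(-26*(-3 - 11) + 4837) = 3*(-26*(-14) + 4837) = 3*(364 + 4837) = 3*5201 = 15603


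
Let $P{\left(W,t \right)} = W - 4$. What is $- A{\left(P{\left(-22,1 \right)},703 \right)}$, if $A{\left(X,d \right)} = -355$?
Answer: $355$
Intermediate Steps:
$P{\left(W,t \right)} = -4 + W$
$- A{\left(P{\left(-22,1 \right)},703 \right)} = \left(-1\right) \left(-355\right) = 355$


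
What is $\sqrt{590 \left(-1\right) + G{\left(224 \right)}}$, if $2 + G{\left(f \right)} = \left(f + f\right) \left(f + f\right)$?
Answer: $4 \sqrt{12507} \approx 447.34$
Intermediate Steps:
$G{\left(f \right)} = -2 + 4 f^{2}$ ($G{\left(f \right)} = -2 + \left(f + f\right) \left(f + f\right) = -2 + 2 f 2 f = -2 + 4 f^{2}$)
$\sqrt{590 \left(-1\right) + G{\left(224 \right)}} = \sqrt{590 \left(-1\right) - \left(2 - 4 \cdot 224^{2}\right)} = \sqrt{-590 + \left(-2 + 4 \cdot 50176\right)} = \sqrt{-590 + \left(-2 + 200704\right)} = \sqrt{-590 + 200702} = \sqrt{200112} = 4 \sqrt{12507}$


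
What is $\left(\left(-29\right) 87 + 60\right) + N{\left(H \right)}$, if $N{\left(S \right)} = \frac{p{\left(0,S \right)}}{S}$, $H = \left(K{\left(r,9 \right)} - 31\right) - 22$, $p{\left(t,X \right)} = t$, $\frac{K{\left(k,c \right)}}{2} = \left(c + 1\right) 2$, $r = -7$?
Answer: $-2463$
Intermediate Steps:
$K{\left(k,c \right)} = 4 + 4 c$ ($K{\left(k,c \right)} = 2 \left(c + 1\right) 2 = 2 \left(1 + c\right) 2 = 2 \left(2 + 2 c\right) = 4 + 4 c$)
$H = -13$ ($H = \left(\left(4 + 4 \cdot 9\right) - 31\right) - 22 = \left(\left(4 + 36\right) - 31\right) - 22 = \left(40 - 31\right) - 22 = 9 - 22 = -13$)
$N{\left(S \right)} = 0$ ($N{\left(S \right)} = \frac{0}{S} = 0$)
$\left(\left(-29\right) 87 + 60\right) + N{\left(H \right)} = \left(\left(-29\right) 87 + 60\right) + 0 = \left(-2523 + 60\right) + 0 = -2463 + 0 = -2463$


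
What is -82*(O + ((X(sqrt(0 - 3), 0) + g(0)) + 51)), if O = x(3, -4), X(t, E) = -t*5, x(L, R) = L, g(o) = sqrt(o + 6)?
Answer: -4428 - 82*sqrt(6) + 410*I*sqrt(3) ≈ -4628.9 + 710.14*I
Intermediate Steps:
g(o) = sqrt(6 + o)
X(t, E) = -5*t
O = 3
-82*(O + ((X(sqrt(0 - 3), 0) + g(0)) + 51)) = -82*(3 + ((-5*sqrt(0 - 3) + sqrt(6 + 0)) + 51)) = -82*(3 + ((-5*I*sqrt(3) + sqrt(6)) + 51)) = -82*(3 + ((sqrt(6) - 5*I*sqrt(3)) + 51)) = -82*(3 + (51 + sqrt(6) - 5*I*sqrt(3))) = -82*(54 + sqrt(6) - 5*I*sqrt(3)) = -4428 - 82*sqrt(6) + 410*I*sqrt(3)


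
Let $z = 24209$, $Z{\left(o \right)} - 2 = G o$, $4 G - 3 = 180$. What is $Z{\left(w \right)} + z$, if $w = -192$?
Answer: $15427$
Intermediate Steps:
$G = \frac{183}{4}$ ($G = \frac{3}{4} + \frac{1}{4} \cdot 180 = \frac{3}{4} + 45 = \frac{183}{4} \approx 45.75$)
$Z{\left(o \right)} = 2 + \frac{183 o}{4}$
$Z{\left(w \right)} + z = \left(2 + \frac{183}{4} \left(-192\right)\right) + 24209 = \left(2 - 8784\right) + 24209 = -8782 + 24209 = 15427$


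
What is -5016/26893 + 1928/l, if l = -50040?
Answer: -37856293/168215715 ≈ -0.22505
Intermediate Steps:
-5016/26893 + 1928/l = -5016/26893 + 1928/(-50040) = -5016*1/26893 + 1928*(-1/50040) = -5016/26893 - 241/6255 = -37856293/168215715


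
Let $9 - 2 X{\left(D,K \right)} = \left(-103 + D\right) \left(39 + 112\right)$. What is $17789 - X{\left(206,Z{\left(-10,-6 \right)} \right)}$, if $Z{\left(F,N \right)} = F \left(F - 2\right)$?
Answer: $25561$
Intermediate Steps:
$Z{\left(F,N \right)} = F \left(-2 + F\right)$
$X{\left(D,K \right)} = 7781 - \frac{151 D}{2}$ ($X{\left(D,K \right)} = \frac{9}{2} - \frac{\left(-103 + D\right) \left(39 + 112\right)}{2} = \frac{9}{2} - \frac{\left(-103 + D\right) 151}{2} = \frac{9}{2} - \frac{-15553 + 151 D}{2} = \frac{9}{2} - \left(- \frac{15553}{2} + \frac{151 D}{2}\right) = 7781 - \frac{151 D}{2}$)
$17789 - X{\left(206,Z{\left(-10,-6 \right)} \right)} = 17789 - \left(7781 - 15553\right) = 17789 - -7772 = 17789 + 7772 = 25561$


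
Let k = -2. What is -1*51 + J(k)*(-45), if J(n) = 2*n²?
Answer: -411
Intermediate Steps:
-1*51 + J(k)*(-45) = -1*51 + (2*(-2)²)*(-45) = -51 + (2*4)*(-45) = -51 + 8*(-45) = -51 - 360 = -411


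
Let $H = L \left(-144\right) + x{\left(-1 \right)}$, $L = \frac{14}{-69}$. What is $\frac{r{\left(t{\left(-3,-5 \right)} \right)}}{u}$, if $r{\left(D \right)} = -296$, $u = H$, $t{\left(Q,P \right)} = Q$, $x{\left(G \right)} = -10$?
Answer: $- \frac{3404}{221} \approx -15.403$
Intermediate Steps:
$L = - \frac{14}{69}$ ($L = 14 \left(- \frac{1}{69}\right) = - \frac{14}{69} \approx -0.2029$)
$H = \frac{442}{23}$ ($H = \left(- \frac{14}{69}\right) \left(-144\right) - 10 = \frac{672}{23} - 10 = \frac{442}{23} \approx 19.217$)
$u = \frac{442}{23} \approx 19.217$
$\frac{r{\left(t{\left(-3,-5 \right)} \right)}}{u} = - \frac{296}{\frac{442}{23}} = \left(-296\right) \frac{23}{442} = - \frac{3404}{221}$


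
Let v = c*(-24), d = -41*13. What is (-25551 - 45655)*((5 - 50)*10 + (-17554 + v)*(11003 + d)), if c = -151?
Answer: 10385220645300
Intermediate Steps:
d = -533
v = 3624 (v = -151*(-24) = 3624)
(-25551 - 45655)*((5 - 50)*10 + (-17554 + v)*(11003 + d)) = (-25551 - 45655)*((5 - 50)*10 + (-17554 + 3624)*(11003 - 533)) = -71206*(-45*10 - 13930*10470) = -71206*(-450 - 145847100) = -71206*(-145847550) = 10385220645300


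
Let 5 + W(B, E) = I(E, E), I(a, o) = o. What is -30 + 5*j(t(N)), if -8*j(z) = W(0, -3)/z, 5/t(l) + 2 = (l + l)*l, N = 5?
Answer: 18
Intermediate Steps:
W(B, E) = -5 + E
t(l) = 5/(-2 + 2*l²) (t(l) = 5/(-2 + (l + l)*l) = 5/(-2 + (2*l)*l) = 5/(-2 + 2*l²))
j(z) = 1/z (j(z) = -(-5 - 3)/(8*z) = -(-1)/z = 1/z)
-30 + 5*j(t(N)) = -30 + 5/((5/(2*(-1 + 5²)))) = -30 + 5/((5/(2*(-1 + 25)))) = -30 + 5/(((5/2)/24)) = -30 + 5/(((5/2)*(1/24))) = -30 + 5/(5/48) = -30 + 5*(48/5) = -30 + 48 = 18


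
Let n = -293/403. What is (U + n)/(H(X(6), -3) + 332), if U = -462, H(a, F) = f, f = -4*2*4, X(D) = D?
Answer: -186479/120900 ≈ -1.5424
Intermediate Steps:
n = -293/403 (n = -293*1/403 = -293/403 ≈ -0.72705)
f = -32 (f = -8*4 = -32)
H(a, F) = -32
(U + n)/(H(X(6), -3) + 332) = (-462 - 293/403)/(-32 + 332) = -186479/403/300 = -186479/403*1/300 = -186479/120900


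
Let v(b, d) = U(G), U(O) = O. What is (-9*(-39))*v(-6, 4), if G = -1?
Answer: -351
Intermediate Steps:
v(b, d) = -1
(-9*(-39))*v(-6, 4) = -9*(-39)*(-1) = 351*(-1) = -351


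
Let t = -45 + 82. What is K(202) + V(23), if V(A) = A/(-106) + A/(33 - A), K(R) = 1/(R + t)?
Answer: 132193/63335 ≈ 2.0872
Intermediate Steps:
t = 37
K(R) = 1/(37 + R) (K(R) = 1/(R + 37) = 1/(37 + R))
V(A) = -A/106 + A/(33 - A) (V(A) = A*(-1/106) + A/(33 - A) = -A/106 + A/(33 - A))
K(202) + V(23) = 1/(37 + 202) - 1*23*(73 + 23)/(-3498 + 106*23) = 1/239 - 1*23*96/(-3498 + 2438) = 1/239 - 1*23*96/(-1060) = 1/239 - 1*23*(-1/1060)*96 = 1/239 + 552/265 = 132193/63335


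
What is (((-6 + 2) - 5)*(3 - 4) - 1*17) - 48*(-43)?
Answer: 2056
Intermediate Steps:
(((-6 + 2) - 5)*(3 - 4) - 1*17) - 48*(-43) = ((-4 - 5)*(-1) - 17) + 2064 = (-9*(-1) - 17) + 2064 = (9 - 17) + 2064 = -8 + 2064 = 2056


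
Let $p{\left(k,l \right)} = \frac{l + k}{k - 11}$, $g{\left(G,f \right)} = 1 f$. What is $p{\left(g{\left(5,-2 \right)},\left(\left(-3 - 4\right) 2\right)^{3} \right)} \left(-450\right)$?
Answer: $- \frac{1235700}{13} \approx -95054.0$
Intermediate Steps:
$g{\left(G,f \right)} = f$
$p{\left(k,l \right)} = \frac{k + l}{-11 + k}$
$p{\left(g{\left(5,-2 \right)},\left(\left(-3 - 4\right) 2\right)^{3} \right)} \left(-450\right) = \frac{-2 + \left(\left(-3 - 4\right) 2\right)^{3}}{-11 - 2} \left(-450\right) = \frac{-2 + \left(\left(-7\right) 2\right)^{3}}{-13} \left(-450\right) = - \frac{-2 + \left(-14\right)^{3}}{13} \left(-450\right) = - \frac{-2 - 2744}{13} \left(-450\right) = \left(- \frac{1}{13}\right) \left(-2746\right) \left(-450\right) = \frac{2746}{13} \left(-450\right) = - \frac{1235700}{13}$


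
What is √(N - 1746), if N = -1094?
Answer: 2*I*√710 ≈ 53.292*I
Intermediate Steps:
√(N - 1746) = √(-1094 - 1746) = √(-2840) = 2*I*√710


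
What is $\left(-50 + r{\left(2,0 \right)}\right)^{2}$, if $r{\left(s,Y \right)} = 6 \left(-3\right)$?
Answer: $4624$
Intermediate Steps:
$r{\left(s,Y \right)} = -18$
$\left(-50 + r{\left(2,0 \right)}\right)^{2} = \left(-50 - 18\right)^{2} = \left(-68\right)^{2} = 4624$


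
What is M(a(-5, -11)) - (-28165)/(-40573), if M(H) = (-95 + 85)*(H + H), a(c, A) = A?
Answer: 8897895/40573 ≈ 219.31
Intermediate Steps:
M(H) = -20*H
M(a(-5, -11)) - (-28165)/(-40573) = -20*(-11) - (-28165)/(-40573) = 220 - (-28165)*(-1)/40573 = 220 - 1*28165/40573 = 220 - 28165/40573 = 8897895/40573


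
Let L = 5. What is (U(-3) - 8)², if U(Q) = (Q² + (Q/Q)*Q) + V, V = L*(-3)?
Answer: 289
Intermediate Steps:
V = -15 (V = 5*(-3) = -15)
U(Q) = -15 + Q + Q² (U(Q) = (Q² + (Q/Q)*Q) - 15 = (Q² + 1*Q) - 15 = (Q² + Q) - 15 = (Q + Q²) - 15 = -15 + Q + Q²)
(U(-3) - 8)² = ((-15 - 3 + (-3)²) - 8)² = ((-15 - 3 + 9) - 8)² = (-9 - 8)² = (-17)² = 289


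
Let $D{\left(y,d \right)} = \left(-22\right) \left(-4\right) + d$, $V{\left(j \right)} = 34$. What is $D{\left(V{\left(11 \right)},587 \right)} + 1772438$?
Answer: $1773113$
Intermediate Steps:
$D{\left(y,d \right)} = 88 + d$
$D{\left(V{\left(11 \right)},587 \right)} + 1772438 = \left(88 + 587\right) + 1772438 = 675 + 1772438 = 1773113$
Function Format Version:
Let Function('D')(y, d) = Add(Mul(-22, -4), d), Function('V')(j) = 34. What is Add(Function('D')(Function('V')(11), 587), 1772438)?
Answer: 1773113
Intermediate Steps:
Function('D')(y, d) = Add(88, d)
Add(Function('D')(Function('V')(11), 587), 1772438) = Add(Add(88, 587), 1772438) = Add(675, 1772438) = 1773113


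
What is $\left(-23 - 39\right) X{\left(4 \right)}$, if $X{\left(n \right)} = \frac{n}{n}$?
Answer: $-62$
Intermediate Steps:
$X{\left(n \right)} = 1$
$\left(-23 - 39\right) X{\left(4 \right)} = \left(-23 - 39\right) 1 = \left(-62\right) 1 = -62$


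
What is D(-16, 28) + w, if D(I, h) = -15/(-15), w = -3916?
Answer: -3915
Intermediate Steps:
D(I, h) = 1 (D(I, h) = -15*(-1/15) = 1)
D(-16, 28) + w = 1 - 3916 = -3915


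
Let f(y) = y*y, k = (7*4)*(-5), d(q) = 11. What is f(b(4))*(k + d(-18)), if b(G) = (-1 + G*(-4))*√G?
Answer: -149124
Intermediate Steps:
b(G) = √G*(-1 - 4*G) (b(G) = (-1 - 4*G)*√G = √G*(-1 - 4*G))
k = -140 (k = 28*(-5) = -140)
f(y) = y²
f(b(4))*(k + d(-18)) = (√4*(-1 - 4*4))²*(-140 + 11) = (2*(-1 - 16))²*(-129) = (2*(-17))²*(-129) = (-34)²*(-129) = 1156*(-129) = -149124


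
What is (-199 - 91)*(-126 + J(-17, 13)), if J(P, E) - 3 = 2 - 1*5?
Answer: 36540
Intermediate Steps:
J(P, E) = 0 (J(P, E) = 3 + (2 - 1*5) = 3 + (2 - 5) = 3 - 3 = 0)
(-199 - 91)*(-126 + J(-17, 13)) = (-199 - 91)*(-126 + 0) = -290*(-126) = 36540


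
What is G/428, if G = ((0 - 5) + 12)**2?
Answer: 49/428 ≈ 0.11449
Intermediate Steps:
G = 49 (G = (-5 + 12)**2 = 7**2 = 49)
G/428 = 49/428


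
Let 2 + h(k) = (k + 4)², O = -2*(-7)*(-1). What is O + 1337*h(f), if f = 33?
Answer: 1827665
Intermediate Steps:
O = -14 (O = 14*(-1) = -14)
h(k) = -2 + (4 + k)² (h(k) = -2 + (k + 4)² = -2 + (4 + k)²)
O + 1337*h(f) = -14 + 1337*(-2 + (4 + 33)²) = -14 + 1337*(-2 + 37²) = -14 + 1337*(-2 + 1369) = -14 + 1337*1367 = -14 + 1827679 = 1827665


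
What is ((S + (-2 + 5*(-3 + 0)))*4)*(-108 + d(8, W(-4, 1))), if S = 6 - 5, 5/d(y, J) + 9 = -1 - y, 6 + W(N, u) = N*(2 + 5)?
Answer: 62368/9 ≈ 6929.8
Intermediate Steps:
W(N, u) = -6 + 7*N (W(N, u) = -6 + N*(2 + 5) = -6 + N*7 = -6 + 7*N)
d(y, J) = 5/(-10 - y) (d(y, J) = 5/(-9 + (-1 - y)) = 5/(-10 - y))
S = 1
((S + (-2 + 5*(-3 + 0)))*4)*(-108 + d(8, W(-4, 1))) = ((1 + (-2 + 5*(-3 + 0)))*4)*(-108 - 5/(10 + 8)) = ((1 + (-2 + 5*(-3)))*4)*(-108 - 5/18) = ((1 + (-2 - 15))*4)*(-108 - 5*1/18) = ((1 - 17)*4)*(-108 - 5/18) = -16*4*(-1949/18) = -64*(-1949/18) = 62368/9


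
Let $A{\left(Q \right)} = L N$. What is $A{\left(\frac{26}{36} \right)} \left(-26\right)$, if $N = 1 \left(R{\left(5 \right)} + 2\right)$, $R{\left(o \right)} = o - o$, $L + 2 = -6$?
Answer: $416$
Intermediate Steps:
$L = -8$ ($L = -2 - 6 = -8$)
$R{\left(o \right)} = 0$
$N = 2$ ($N = 1 \left(0 + 2\right) = 1 \cdot 2 = 2$)
$A{\left(Q \right)} = -16$ ($A{\left(Q \right)} = \left(-8\right) 2 = -16$)
$A{\left(\frac{26}{36} \right)} \left(-26\right) = \left(-16\right) \left(-26\right) = 416$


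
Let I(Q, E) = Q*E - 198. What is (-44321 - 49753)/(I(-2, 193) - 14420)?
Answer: 47037/7502 ≈ 6.2699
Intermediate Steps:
I(Q, E) = -198 + E*Q (I(Q, E) = E*Q - 198 = -198 + E*Q)
(-44321 - 49753)/(I(-2, 193) - 14420) = (-44321 - 49753)/((-198 + 193*(-2)) - 14420) = -94074/((-198 - 386) - 14420) = -94074/(-584 - 14420) = -94074/(-15004) = -94074*(-1/15004) = 47037/7502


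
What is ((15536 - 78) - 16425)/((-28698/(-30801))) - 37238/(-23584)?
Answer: -58447547667/56401136 ≈ -1036.3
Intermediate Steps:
((15536 - 78) - 16425)/((-28698/(-30801))) - 37238/(-23584) = (15458 - 16425)/((-28698*(-1/30801))) - 37238*(-1/23584) = -967/9566/10267 + 18619/11792 = -967*10267/9566 + 18619/11792 = -9928189/9566 + 18619/11792 = -58447547667/56401136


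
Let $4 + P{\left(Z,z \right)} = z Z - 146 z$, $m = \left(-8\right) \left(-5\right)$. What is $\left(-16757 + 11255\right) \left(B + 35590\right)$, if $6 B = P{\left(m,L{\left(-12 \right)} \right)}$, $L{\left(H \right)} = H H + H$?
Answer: $-182981848$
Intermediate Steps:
$L{\left(H \right)} = H + H^{2}$ ($L{\left(H \right)} = H^{2} + H = H + H^{2}$)
$m = 40$
$P{\left(Z,z \right)} = -4 - 146 z + Z z$ ($P{\left(Z,z \right)} = -4 + \left(z Z - 146 z\right) = -4 + \left(Z z - 146 z\right) = -4 + \left(- 146 z + Z z\right) = -4 - 146 z + Z z$)
$B = - \frac{6998}{3}$ ($B = \frac{-4 - 146 \left(- 12 \left(1 - 12\right)\right) + 40 \left(- 12 \left(1 - 12\right)\right)}{6} = \frac{-4 - 146 \left(\left(-12\right) \left(-11\right)\right) + 40 \left(\left(-12\right) \left(-11\right)\right)}{6} = \frac{-4 - 19272 + 40 \cdot 132}{6} = \frac{-4 - 19272 + 5280}{6} = \frac{1}{6} \left(-13996\right) = - \frac{6998}{3} \approx -2332.7$)
$\left(-16757 + 11255\right) \left(B + 35590\right) = \left(-16757 + 11255\right) \left(- \frac{6998}{3} + 35590\right) = \left(-5502\right) \frac{99772}{3} = -182981848$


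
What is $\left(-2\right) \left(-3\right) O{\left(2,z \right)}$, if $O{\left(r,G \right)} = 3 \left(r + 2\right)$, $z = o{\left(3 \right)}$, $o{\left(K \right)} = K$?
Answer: $72$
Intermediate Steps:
$z = 3$
$O{\left(r,G \right)} = 6 + 3 r$ ($O{\left(r,G \right)} = 3 \left(2 + r\right) = 6 + 3 r$)
$\left(-2\right) \left(-3\right) O{\left(2,z \right)} = \left(-2\right) \left(-3\right) \left(6 + 3 \cdot 2\right) = 6 \left(6 + 6\right) = 6 \cdot 12 = 72$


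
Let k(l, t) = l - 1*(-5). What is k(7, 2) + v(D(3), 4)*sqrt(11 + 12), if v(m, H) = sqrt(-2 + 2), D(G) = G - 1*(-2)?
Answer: 12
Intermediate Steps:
k(l, t) = 5 + l (k(l, t) = l + 5 = 5 + l)
D(G) = 2 + G (D(G) = G + 2 = 2 + G)
v(m, H) = 0 (v(m, H) = sqrt(0) = 0)
k(7, 2) + v(D(3), 4)*sqrt(11 + 12) = (5 + 7) + 0*sqrt(11 + 12) = 12 + 0*sqrt(23) = 12 + 0 = 12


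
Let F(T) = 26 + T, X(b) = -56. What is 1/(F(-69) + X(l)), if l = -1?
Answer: -1/99 ≈ -0.010101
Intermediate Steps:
1/(F(-69) + X(l)) = 1/((26 - 69) - 56) = 1/(-43 - 56) = 1/(-99) = -1/99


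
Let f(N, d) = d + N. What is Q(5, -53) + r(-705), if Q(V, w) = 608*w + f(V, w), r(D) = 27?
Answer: -32245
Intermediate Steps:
f(N, d) = N + d
Q(V, w) = V + 609*w (Q(V, w) = 608*w + (V + w) = V + 609*w)
Q(5, -53) + r(-705) = (5 + 609*(-53)) + 27 = (5 - 32277) + 27 = -32272 + 27 = -32245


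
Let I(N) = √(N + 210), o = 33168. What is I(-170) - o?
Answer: -33168 + 2*√10 ≈ -33162.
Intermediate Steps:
I(N) = √(210 + N)
I(-170) - o = √(210 - 170) - 1*33168 = √40 - 33168 = 2*√10 - 33168 = -33168 + 2*√10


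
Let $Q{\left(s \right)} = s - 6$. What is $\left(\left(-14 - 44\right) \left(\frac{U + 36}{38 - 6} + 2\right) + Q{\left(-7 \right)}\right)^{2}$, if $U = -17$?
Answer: $\frac{6838225}{256} \approx 26712.0$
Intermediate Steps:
$Q{\left(s \right)} = -6 + s$
$\left(\left(-14 - 44\right) \left(\frac{U + 36}{38 - 6} + 2\right) + Q{\left(-7 \right)}\right)^{2} = \left(\left(-14 - 44\right) \left(\frac{-17 + 36}{38 - 6} + 2\right) - 13\right)^{2} = \left(- 58 \left(\frac{19}{32} + 2\right) - 13\right)^{2} = \left(\left(-58\right) \frac{83}{32} - 13\right)^{2} = \left(- \frac{2407}{16} - 13\right)^{2} = \left(- \frac{2615}{16}\right)^{2} = \frac{6838225}{256}$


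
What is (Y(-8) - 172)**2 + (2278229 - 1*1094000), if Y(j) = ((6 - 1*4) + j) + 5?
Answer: 1214158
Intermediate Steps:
Y(j) = 7 + j (Y(j) = ((6 - 4) + j) + 5 = (2 + j) + 5 = 7 + j)
(Y(-8) - 172)**2 + (2278229 - 1*1094000) = ((7 - 8) - 172)**2 + (2278229 - 1*1094000) = (-1 - 172)**2 + (2278229 - 1094000) = (-173)**2 + 1184229 = 29929 + 1184229 = 1214158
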